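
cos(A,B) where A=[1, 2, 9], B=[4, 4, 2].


A·B = 1·4 + 2·4 + 9·2 = 30
‖A‖ = √86 = 9.2736, ‖B‖ = √36 = 6
cos = 30/(√86·√36) = 30/√3096 = 0.5392

0.5392


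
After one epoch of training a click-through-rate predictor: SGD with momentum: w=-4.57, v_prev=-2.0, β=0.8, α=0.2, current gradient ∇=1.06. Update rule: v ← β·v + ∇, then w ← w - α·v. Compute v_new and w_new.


v_new = 0.8·-2.0 + 1.06 = -1.6 + 1.06 = -0.54
w_new = -4.57 - 0.2·-0.54 = -4.57 + 0.108 = -4.462

v_new=-0.54, w_new=-4.462


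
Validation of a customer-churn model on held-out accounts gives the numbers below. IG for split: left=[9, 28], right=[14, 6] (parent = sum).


Parent = [23, 34], H_parent = 0.973
H_left = 0.8004 (n=37), H_right = 0.8813 (n=20)
H_children = (37/57)·0.8004 + (20/57)·0.8813 = 0.8288
IG = 0.973 - 0.8288 = 0.1442

0.1442


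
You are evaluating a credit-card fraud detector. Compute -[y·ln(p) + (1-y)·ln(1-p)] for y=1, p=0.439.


BCE = -[y·ln(p) + (1-y)·ln(1-p)]
= -1·ln(0.439) - 0
= -ln(0.439) = 0.8233

0.8233


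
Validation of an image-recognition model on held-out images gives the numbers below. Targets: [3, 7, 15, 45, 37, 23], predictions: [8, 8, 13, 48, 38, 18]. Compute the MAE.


Absolute errors: |3-8|=5, |7-8|=1, |15-13|=2, |45-48|=3, |37-38|=1, |23-18|=5
Sum = 17
MAE = 17/6 = 17/6

17/6


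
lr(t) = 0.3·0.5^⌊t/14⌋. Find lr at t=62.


n_drops = ⌊62/14⌋ = 4
lr = 0.3·0.5^4 = 0.3·0.0625 = 0.01875

0.01875


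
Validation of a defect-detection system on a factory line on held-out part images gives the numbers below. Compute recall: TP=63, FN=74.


Recall = TP/(TP+FN)
= 63/(63+74)
= 63/137 = 45.99%

45.99%


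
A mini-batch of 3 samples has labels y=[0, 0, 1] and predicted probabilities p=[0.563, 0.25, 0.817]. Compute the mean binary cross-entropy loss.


L[0] = -ln(1-0.563) = -ln(0.437) = 0.8278
L[1] = -ln(1-0.25) = -ln(0.75) = 0.2877
L[2] = -ln(0.817) = 0.2021
mean = (0.8278 + 0.2877 + 0.2021)/3 = 0.4392

0.4392


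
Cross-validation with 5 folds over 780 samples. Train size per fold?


Fold size = 780/5 = 156
Training per fold = 780 - 156 = 624

624


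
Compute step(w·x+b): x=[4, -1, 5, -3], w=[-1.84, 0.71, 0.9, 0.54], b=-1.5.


z = (4)·(-1.84) + (-1)·(0.71) + (5)·(0.9) + (-3)·(0.54) - 1.5
  = -6.69
step(z) = 0 (z<0)

0


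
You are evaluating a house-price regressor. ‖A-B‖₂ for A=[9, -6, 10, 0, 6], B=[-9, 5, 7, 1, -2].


d = √((9+ 9)² + (-6-5)² + (10-7)² + (0-1)² + (6+ 2)²)
  = √(324 + 121 + 9 + 1 + 64)
  = √519 = 22.7816

22.7816


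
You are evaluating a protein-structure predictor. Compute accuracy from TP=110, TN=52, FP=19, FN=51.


Accuracy = (TP+TN)/(TP+TN+FP+FN)
= (110+52)/(232)
= 162/232 = 69.83%

69.83%


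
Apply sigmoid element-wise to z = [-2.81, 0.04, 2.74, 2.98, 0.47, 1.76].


σ(-2.81) = 1/(1+e^2.81) = 0.0568
σ(0.04) = 1/(1+e^-0.04) = 0.51
σ(2.74) = 1/(1+e^-2.74) = 0.9393
σ(2.98) = 1/(1+e^-2.98) = 0.9517
σ(0.47) = 1/(1+e^-0.47) = 0.6154
σ(1.76) = 1/(1+e^-1.76) = 0.8532
result = [0.0568, 0.51, 0.9393, 0.9517, 0.6154, 0.8532]

[0.0568, 0.51, 0.9393, 0.9517, 0.6154, 0.8532]


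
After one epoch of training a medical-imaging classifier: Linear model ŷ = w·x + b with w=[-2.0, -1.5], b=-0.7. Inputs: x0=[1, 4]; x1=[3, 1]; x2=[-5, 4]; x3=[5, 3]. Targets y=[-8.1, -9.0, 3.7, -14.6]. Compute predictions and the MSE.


ŷ0 = (-2.0)·(1) + (-1.5)·(4) - 0.7 = -8.7
ŷ1 = (-2.0)·(3) + (-1.5)·(1) - 0.7 = -8.2
ŷ2 = (-2.0)·(-5) + (-1.5)·(4) - 0.7 = 3.3
ŷ3 = (-2.0)·(5) + (-1.5)·(3) - 0.7 = -15.2
errors² = [0.36, 0.64, 0.16, 0.36]
MSE = 1.5200/4 = 0.38

0.38


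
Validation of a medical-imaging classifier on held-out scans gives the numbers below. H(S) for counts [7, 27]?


Probabilities: [7/34, 27/34] ≈ [0.2059, 0.7941]
H = -((7/34)·log₂(7/34) + (27/34)·log₂(27/34))
  = 0.7335 bits

0.7335 bits


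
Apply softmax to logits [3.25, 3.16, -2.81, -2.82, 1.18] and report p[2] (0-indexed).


Exponentials: e^3.25=25.7903, e^3.16=23.5706, e^-2.81=0.0602, e^-2.82=0.0596, e^1.18=3.2544
Sum = 52.7351
Softmax = [0.4891, 0.447, 0.0011, 0.0011, 0.0617]
p[2] = 0.0602/52.7351 = 0.0011

0.0011


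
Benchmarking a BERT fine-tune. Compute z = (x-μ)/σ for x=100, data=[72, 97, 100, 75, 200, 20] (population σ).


μ = 94, σ = 54.1633
z = (100 - 94)/54.1633 = 0.1108

0.1108


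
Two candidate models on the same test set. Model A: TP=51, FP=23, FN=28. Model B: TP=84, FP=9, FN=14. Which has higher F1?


Model A: P=51/74=0.6892, R=51/79=0.6456, F1=2PR/(P+R)=2TP/(2TP+FP+FN)=102/153=0.6667
Model B: P=84/93=0.9032, R=84/98=0.8571, F1=2PR/(P+R)=2TP/(2TP+FP+FN)=168/191=0.8796
0.6667 < 0.8796 → Model B

Model B


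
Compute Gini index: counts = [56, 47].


Probabilities: [56/103, 47/103] ≈ [0.5437, 0.4563]
Σpᵢ² = (3136 + 2209)/103² = 5345/10609
Gini = 1 - Σpᵢ² = 1 - 5345/10609 = 0.4962

0.4962


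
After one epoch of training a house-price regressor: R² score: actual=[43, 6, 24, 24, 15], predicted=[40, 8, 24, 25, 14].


ȳ = 22.4
SS_res = Σ(y-ŷ)² = 15
SS_tot = Σ(y-ȳ)² = 753.2
R² = 1 - SS_res/SS_tot = 1 - 0.0199 = 0.9801

0.9801


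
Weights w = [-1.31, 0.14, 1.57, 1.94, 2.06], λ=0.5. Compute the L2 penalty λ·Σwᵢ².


‖w‖₂² = (-1.31)² + (0.14)² + (1.57)² + (1.94)² + (2.06)²
     = 1.7161 + 0.0196 + 2.4649 + 3.7636 + 4.2436
     = 12.2078
λ·‖w‖₂² = 0.5·12.2078 = 6.1039

6.1039


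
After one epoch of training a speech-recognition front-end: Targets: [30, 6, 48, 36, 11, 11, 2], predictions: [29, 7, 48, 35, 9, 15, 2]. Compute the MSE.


Squared errors: (30-29)²=1, (6-7)²=1, (48-48)²=0, (36-35)²=1, (11-9)²=4, (11-15)²=16, (2-2)²=0
Sum = 23
MSE = 23/7 = 23/7

23/7


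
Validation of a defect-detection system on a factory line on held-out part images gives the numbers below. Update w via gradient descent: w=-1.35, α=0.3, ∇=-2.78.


w_new = w - α·∇
= -1.35 - 0.3·-2.78
= -1.35 + 0.834
= -0.516

-0.516


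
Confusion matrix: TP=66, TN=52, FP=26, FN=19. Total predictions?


Total = TP + TN + FP + FN
= 66 + 52 + 26 + 19
= 163
(Predicted positive: 92, predicted negative: 71)

163


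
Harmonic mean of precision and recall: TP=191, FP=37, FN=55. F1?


Precision = 191/228 = 0.8377
Recall = 191/246 = 0.7764
F1 = 2·P·R/(P+R) = 2·TP/(2·TP+FP+FN) = 382/(382+37+55) = 382/474 = 0.8059

0.8059


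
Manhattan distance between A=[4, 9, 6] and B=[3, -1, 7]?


d = |4-3| + |9+ 1| + |6-7|
  = 1 + 10 + 1
  = 12

12


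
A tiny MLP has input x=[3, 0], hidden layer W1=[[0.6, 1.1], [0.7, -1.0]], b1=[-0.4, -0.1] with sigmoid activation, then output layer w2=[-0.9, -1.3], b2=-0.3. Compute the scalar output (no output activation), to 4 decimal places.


z1[0] = (0.6)·(3) + (1.1)·(0) - 0.4 = 1.4
z1[1] = (0.7)·(3) + (-1.0)·(0) - 0.1 = 2.0
h = sigmoid(z1) = [0.8022, 0.8808]
output = (-0.9)·(0.8022) + (-1.3)·(0.8808) - 0.3 = -2.167

-2.167


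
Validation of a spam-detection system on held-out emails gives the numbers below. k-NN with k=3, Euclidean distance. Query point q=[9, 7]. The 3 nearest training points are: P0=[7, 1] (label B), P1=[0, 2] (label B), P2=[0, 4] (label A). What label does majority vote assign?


d(q,P0) = 6.3246  (label B)
d(q,P1) = 10.2956  (label B)
d(q,P2) = 9.4868  (label A)
Votes: A=1, B=2
Majority → B

B


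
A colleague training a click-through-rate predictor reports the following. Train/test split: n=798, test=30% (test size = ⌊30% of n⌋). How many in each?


Test = ⌊798·30/100⌋ = 239
Train = 798 - 239 = 559

Train: 559, Test: 239


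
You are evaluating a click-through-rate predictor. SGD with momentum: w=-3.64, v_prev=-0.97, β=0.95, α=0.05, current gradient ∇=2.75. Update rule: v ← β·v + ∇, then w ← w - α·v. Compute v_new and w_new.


v_new = 0.95·-0.97 + 2.75 = -0.9215 + 2.75 = 1.8285
w_new = -3.64 - 0.05·1.8285 = -3.64 - 0.091425 = -3.731425

v_new=1.8285, w_new=-3.731425


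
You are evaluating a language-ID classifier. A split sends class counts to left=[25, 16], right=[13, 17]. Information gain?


Parent = [38, 33], H_parent = 0.9964
H_left = 0.965 (n=41), H_right = 0.9871 (n=30)
H_children = (41/71)·0.965 + (30/71)·0.9871 = 0.9743
IG = 0.9964 - 0.9743 = 0.0221

0.0221


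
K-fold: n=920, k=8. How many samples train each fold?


Fold size = 920/8 = 115
Training per fold = 920 - 115 = 805

805


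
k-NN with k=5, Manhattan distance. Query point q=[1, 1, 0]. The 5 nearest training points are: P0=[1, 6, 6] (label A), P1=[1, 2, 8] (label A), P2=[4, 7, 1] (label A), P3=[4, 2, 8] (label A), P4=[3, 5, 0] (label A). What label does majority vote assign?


d(q,P0) = 11  (label A)
d(q,P1) = 9  (label A)
d(q,P2) = 10  (label A)
d(q,P3) = 12  (label A)
d(q,P4) = 6  (label A)
Votes: A=5, B=0
Majority → A

A


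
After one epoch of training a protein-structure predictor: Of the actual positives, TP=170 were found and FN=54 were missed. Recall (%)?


Recall = TP/(TP+FN)
= 170/(170+54)
= 170/224 = 75.89%

75.89%


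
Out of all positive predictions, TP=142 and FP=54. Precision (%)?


Precision = TP/(TP+FP)
= 142/(142+54)
= 142/196 = 72.45%

72.45%


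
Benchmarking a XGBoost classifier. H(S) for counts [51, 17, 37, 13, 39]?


Probabilities: [51/157, 17/157, 37/157, 13/157, 39/157] ≈ [0.3248, 0.1083, 0.2357, 0.0828, 0.2484]
H = -((51/157)·log₂(51/157) + (17/157)·log₂(17/157) + (37/157)·log₂(37/157) + (13/157)·log₂(13/157) + (39/157)·log₂(39/157))
  = 2.1623 bits

2.1623 bits


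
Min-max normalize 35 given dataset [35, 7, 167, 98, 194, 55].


min=7, max=194
(35-7)/(194-7) = 28/187 = 0.1497

0.1497


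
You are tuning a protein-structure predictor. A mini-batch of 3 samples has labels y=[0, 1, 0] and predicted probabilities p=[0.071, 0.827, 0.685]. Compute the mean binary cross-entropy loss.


L[0] = -ln(1-0.071) = -ln(0.929) = 0.0736
L[1] = -ln(0.827) = 0.19
L[2] = -ln(1-0.685) = -ln(0.315) = 1.1552
mean = (0.0736 + 0.19 + 1.1552)/3 = 0.4729

0.4729


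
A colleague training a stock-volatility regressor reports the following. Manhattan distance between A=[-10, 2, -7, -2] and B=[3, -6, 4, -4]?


d = |-10-3| + |2+ 6| + |-7-4| + |-2+ 4|
  = 13 + 8 + 11 + 2
  = 34

34


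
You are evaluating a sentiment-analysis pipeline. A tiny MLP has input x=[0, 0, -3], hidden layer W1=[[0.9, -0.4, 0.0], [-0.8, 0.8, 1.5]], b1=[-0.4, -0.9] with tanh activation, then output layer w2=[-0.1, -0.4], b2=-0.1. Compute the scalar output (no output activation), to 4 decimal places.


z1[0] = (0.9)·(0) + (-0.4)·(0) + (0.0)·(-3) - 0.4 = -0.4
z1[1] = (-0.8)·(0) + (0.8)·(0) + (1.5)·(-3) - 0.9 = -5.4
h = tanh(z1) = [-0.3799, -1.0]
output = (-0.1)·(-0.3799) + (-0.4)·(-1.0) - 0.1 = 0.338

0.338


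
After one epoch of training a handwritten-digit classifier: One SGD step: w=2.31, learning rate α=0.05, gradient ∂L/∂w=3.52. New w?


w_new = w - α·∇
= 2.31 - 0.05·3.52
= 2.31 - 0.176
= 2.134

2.134


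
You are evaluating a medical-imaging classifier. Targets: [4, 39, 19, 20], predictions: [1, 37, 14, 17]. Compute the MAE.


Absolute errors: |4-1|=3, |39-37|=2, |19-14|=5, |20-17|=3
Sum = 13
MAE = 13/4 = 13/4

13/4


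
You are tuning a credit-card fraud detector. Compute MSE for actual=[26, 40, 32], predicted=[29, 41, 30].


Squared errors: (26-29)²=9, (40-41)²=1, (32-30)²=4
Sum = 14
MSE = 14/3 = 14/3

14/3


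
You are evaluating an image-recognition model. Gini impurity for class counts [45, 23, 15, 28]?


Probabilities: [45/111, 23/111, 15/111, 28/111] ≈ [0.4054, 0.2072, 0.1351, 0.2523]
Σpᵢ² = (2025 + 529 + 225 + 784)/111² = 3563/12321
Gini = 1 - Σpᵢ² = 1 - 3563/12321 = 0.7108

0.7108


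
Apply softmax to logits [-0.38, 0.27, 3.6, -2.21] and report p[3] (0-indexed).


Exponentials: e^-0.38=0.6839, e^0.27=1.31, e^3.6=36.5982, e^-2.21=0.1097
Sum = 38.7018
Softmax = [0.0177, 0.0338, 0.9456, 0.0028]
p[3] = 0.1097/38.7018 = 0.0028

0.0028


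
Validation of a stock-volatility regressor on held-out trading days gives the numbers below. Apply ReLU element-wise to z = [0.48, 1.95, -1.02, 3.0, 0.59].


ReLU(0.48) = max(0, 0.48) = 0.48
ReLU(1.95) = max(0, 1.95) = 1.95
ReLU(-1.02) = max(0, -1.02) = 0.0
ReLU(3.0) = max(0, 3.0) = 3.0
ReLU(0.59) = max(0, 0.59) = 0.59
result = [0.48, 1.95, 0.0, 3.0, 0.59]

[0.48, 1.95, 0.0, 3.0, 0.59]


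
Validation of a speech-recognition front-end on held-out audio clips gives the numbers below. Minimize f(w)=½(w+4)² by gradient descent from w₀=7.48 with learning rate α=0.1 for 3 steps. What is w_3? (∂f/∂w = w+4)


step 1: grad = 7.48+4 = 11.48; w = 7.48 - 0.1·(11.48) = 6.332
step 2: grad = 6.332+4 = 10.332; w = 6.332 - 0.1·(10.332) = 5.2988
step 3: grad = 5.2988+4 = 9.2988; w = 5.2988 - 0.1·(9.2988) = 4.36892

4.36892


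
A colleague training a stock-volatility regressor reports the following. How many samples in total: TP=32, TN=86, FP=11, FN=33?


Total = TP + TN + FP + FN
= 32 + 86 + 11 + 33
= 162
(Predicted positive: 43, predicted negative: 119)

162


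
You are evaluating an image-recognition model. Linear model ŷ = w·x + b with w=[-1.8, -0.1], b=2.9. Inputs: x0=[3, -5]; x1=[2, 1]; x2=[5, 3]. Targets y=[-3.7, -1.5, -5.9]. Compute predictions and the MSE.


ŷ0 = (-1.8)·(3) + (-0.1)·(-5) + 2.9 = -2.0
ŷ1 = (-1.8)·(2) + (-0.1)·(1) + 2.9 = -0.8
ŷ2 = (-1.8)·(5) + (-0.1)·(3) + 2.9 = -6.4
errors² = [2.89, 0.49, 0.25]
MSE = 3.6300/3 = 1.21

1.21


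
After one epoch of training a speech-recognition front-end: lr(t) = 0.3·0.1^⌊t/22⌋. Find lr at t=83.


n_drops = ⌊83/22⌋ = 3
lr = 0.3·0.1^3 = 0.3·0.001 = 0.0003

0.0003


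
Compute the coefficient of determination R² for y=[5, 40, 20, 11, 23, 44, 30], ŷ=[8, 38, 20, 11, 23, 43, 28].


ȳ = 24.7143
SS_res = Σ(y-ŷ)² = 18
SS_tot = Σ(y-ȳ)² = 1235.43
R² = 1 - SS_res/SS_tot = 1 - 0.0146 = 0.9854

0.9854


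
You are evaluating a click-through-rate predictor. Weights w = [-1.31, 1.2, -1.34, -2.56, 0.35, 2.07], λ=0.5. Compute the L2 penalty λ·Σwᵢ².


‖w‖₂² = (-1.31)² + (1.2)² + (-1.34)² + (-2.56)² + (0.35)² + (2.07)²
     = 1.7161 + 1.44 + 1.7956 + 6.5536 + 0.1225 + 4.2849
     = 15.9127
λ·‖w‖₂² = 0.5·15.9127 = 7.95635

7.95635


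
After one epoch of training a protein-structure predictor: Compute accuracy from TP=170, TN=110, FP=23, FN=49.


Accuracy = (TP+TN)/(TP+TN+FP+FN)
= (170+110)/(352)
= 280/352 = 79.55%

79.55%


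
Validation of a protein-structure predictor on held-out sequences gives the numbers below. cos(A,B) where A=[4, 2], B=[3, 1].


A·B = 4·3 + 2·1 = 14
‖A‖ = √20 = 4.4721, ‖B‖ = √10 = 3.1623
cos = 14/(√20·√10) = 14/√200 = 0.9899

0.9899


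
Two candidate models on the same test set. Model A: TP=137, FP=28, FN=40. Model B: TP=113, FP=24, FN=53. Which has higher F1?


Model A: P=137/165=0.8303, R=137/177=0.774, F1=2PR/(P+R)=2TP/(2TP+FP+FN)=274/342=0.8012
Model B: P=113/137=0.8248, R=113/166=0.6807, F1=2PR/(P+R)=2TP/(2TP+FP+FN)=226/303=0.7459
0.8012 > 0.7459 → Model A

Model A


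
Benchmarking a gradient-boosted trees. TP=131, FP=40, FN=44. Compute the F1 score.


Precision = 131/171 = 0.7661
Recall = 131/175 = 0.7486
F1 = 2·P·R/(P+R) = 2·TP/(2·TP+FP+FN) = 262/(262+40+44) = 262/346 = 0.7572

0.7572


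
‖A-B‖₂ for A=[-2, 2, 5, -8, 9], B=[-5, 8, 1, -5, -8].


d = √((-2+ 5)² + (2-8)² + (5-1)² + (-8+ 5)² + (9+ 8)²)
  = √(9 + 36 + 16 + 9 + 289)
  = √359 = 18.9473

18.9473


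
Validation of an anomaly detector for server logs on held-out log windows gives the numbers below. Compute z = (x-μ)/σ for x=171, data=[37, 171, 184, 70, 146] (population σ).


μ = 121.6, σ = 57.8778
z = (171 - 121.6)/57.8778 = 0.8535

0.8535


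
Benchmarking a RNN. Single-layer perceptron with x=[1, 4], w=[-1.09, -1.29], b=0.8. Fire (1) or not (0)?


z = (1)·(-1.09) + (4)·(-1.29) + 0.8
  = -5.45
step(z) = 0 (z<0)

0


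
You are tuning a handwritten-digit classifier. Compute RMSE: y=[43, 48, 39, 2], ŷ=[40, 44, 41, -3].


MSE = 54/4 = 13.5
RMSE = √(54/4) = 3.6742

3.6742


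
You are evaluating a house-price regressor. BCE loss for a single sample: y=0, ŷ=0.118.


BCE = -[y·ln(p) + (1-y)·ln(1-p)]
= -0 - 1·ln(1-0.118)
= -ln(0.882) = 0.1256

0.1256


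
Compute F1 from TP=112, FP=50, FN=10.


Precision = 112/162 = 0.6914
Recall = 112/122 = 0.918
F1 = 2·P·R/(P+R) = 2·TP/(2·TP+FP+FN) = 224/(224+50+10) = 224/284 = 0.7887

0.7887


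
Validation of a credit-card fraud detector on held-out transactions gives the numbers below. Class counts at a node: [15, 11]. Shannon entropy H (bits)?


Probabilities: [15/26, 11/26] ≈ [0.5769, 0.4231]
H = -((15/26)·log₂(15/26) + (11/26)·log₂(11/26))
  = 0.9829 bits

0.9829 bits


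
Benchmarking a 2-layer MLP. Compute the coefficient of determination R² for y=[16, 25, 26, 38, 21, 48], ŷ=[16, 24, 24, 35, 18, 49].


ȳ = 29
SS_res = Σ(y-ŷ)² = 24
SS_tot = Σ(y-ȳ)² = 700
R² = 1 - SS_res/SS_tot = 1 - 0.0343 = 0.9657

0.9657


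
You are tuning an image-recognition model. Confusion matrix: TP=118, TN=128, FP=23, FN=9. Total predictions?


Total = TP + TN + FP + FN
= 118 + 128 + 23 + 9
= 278
(Predicted positive: 141, predicted negative: 137)

278


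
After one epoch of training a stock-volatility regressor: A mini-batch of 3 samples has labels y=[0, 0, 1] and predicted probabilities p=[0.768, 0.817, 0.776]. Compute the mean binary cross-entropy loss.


L[0] = -ln(1-0.768) = -ln(0.232) = 1.461
L[1] = -ln(1-0.817) = -ln(0.183) = 1.6983
L[2] = -ln(0.776) = 0.2536
mean = (1.461 + 1.6983 + 0.2536)/3 = 1.1376

1.1376


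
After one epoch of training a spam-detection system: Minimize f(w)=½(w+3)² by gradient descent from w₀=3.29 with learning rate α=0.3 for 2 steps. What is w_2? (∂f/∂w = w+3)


step 1: grad = 3.29+3 = 6.29; w = 3.29 - 0.3·(6.29) = 1.403
step 2: grad = 1.403+3 = 4.403; w = 1.403 - 0.3·(4.403) = 0.0821

0.0821


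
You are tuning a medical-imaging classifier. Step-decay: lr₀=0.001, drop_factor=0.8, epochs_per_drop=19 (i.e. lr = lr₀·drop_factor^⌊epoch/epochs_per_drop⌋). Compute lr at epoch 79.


n_drops = ⌊79/19⌋ = 4
lr = 0.001·0.8^4 = 0.001·0.4096 = 0.0004096

0.0004096


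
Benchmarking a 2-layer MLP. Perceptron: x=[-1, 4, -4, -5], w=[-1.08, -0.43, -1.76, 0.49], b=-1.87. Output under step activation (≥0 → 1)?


z = (-1)·(-1.08) + (4)·(-0.43) + (-4)·(-1.76) + (-5)·(0.49) - 1.87
  = 2.08
step(z) = 1 (z≥0)

1


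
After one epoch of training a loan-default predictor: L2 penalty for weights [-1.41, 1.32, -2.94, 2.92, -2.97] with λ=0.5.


‖w‖₂² = (-1.41)² + (1.32)² + (-2.94)² + (2.92)² + (-2.97)²
     = 1.9881 + 1.7424 + 8.6436 + 8.5264 + 8.8209
     = 29.7214
λ·‖w‖₂² = 0.5·29.7214 = 14.8607

14.8607


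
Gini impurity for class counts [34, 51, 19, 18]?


Probabilities: [34/122, 51/122, 19/122, 18/122] ≈ [0.2787, 0.418, 0.1557, 0.1475]
Σpᵢ² = (1156 + 2601 + 361 + 324)/122² = 4442/14884
Gini = 1 - Σpᵢ² = 1 - 4442/14884 = 0.7016

0.7016


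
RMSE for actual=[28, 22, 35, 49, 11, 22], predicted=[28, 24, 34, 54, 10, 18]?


MSE = 47/6 = 7.8333
RMSE = √(47/6) = 2.7988

2.7988


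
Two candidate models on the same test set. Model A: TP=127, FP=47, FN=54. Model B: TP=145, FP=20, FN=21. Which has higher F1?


Model A: P=127/174=0.7299, R=127/181=0.7017, F1=2PR/(P+R)=2TP/(2TP+FP+FN)=254/355=0.7155
Model B: P=145/165=0.8788, R=145/166=0.8735, F1=2PR/(P+R)=2TP/(2TP+FP+FN)=290/331=0.8761
0.7155 < 0.8761 → Model B

Model B


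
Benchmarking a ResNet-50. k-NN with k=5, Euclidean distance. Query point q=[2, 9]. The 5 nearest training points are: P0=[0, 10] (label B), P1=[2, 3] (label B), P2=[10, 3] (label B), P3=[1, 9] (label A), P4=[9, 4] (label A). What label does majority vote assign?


d(q,P0) = 2.2361  (label B)
d(q,P1) = 6.0  (label B)
d(q,P2) = 10.0  (label B)
d(q,P3) = 1.0  (label A)
d(q,P4) = 8.6023  (label A)
Votes: A=2, B=3
Majority → B

B


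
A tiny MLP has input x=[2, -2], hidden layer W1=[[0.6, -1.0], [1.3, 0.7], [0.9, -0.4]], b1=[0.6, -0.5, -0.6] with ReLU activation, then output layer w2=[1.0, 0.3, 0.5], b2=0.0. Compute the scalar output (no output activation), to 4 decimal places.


z1[0] = (0.6)·(2) + (-1.0)·(-2) + 0.6 = 3.8
z1[1] = (1.3)·(2) + (0.7)·(-2) - 0.5 = 0.7
z1[2] = (0.9)·(2) + (-0.4)·(-2) - 0.6 = 2.0
h = ReLU(z1) = [3.8, 0.7, 2.0]
output = (1.0)·(3.8) + (0.3)·(0.7) + (0.5)·(2.0) + 0.0 = 5.01

5.01


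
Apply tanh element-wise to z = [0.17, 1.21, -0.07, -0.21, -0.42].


tanh(0.17) = 0.1684
tanh(1.21) = 0.8367
tanh(-0.07) = -0.0699
tanh(-0.21) = -0.207
tanh(-0.42) = -0.3969
result = [0.1684, 0.8367, -0.0699, -0.207, -0.3969]

[0.1684, 0.8367, -0.0699, -0.207, -0.3969]


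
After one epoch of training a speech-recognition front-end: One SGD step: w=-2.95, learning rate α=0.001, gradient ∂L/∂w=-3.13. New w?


w_new = w - α·∇
= -2.95 - 0.001·-3.13
= -2.95 + 0.00313
= -2.94687

-2.94687


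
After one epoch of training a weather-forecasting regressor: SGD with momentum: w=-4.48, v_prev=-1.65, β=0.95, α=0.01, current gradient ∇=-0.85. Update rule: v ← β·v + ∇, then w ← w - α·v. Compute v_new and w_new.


v_new = 0.95·-1.65 - 0.85 = -1.5675 - 0.85 = -2.4175
w_new = -4.48 - 0.01·-2.4175 = -4.48 + 0.024175 = -4.455825

v_new=-2.4175, w_new=-4.455825


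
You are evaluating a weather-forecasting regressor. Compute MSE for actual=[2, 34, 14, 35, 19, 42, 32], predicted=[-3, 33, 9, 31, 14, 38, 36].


Squared errors: (2+ 3)²=25, (34-33)²=1, (14-9)²=25, (35-31)²=16, (19-14)²=25, (42-38)²=16, (32-36)²=16
Sum = 124
MSE = 124/7 = 124/7

124/7


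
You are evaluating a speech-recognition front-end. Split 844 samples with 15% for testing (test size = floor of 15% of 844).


Test = ⌊844·15/100⌋ = 126
Train = 844 - 126 = 718

Train: 718, Test: 126


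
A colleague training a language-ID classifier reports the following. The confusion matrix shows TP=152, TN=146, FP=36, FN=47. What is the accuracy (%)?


Accuracy = (TP+TN)/(TP+TN+FP+FN)
= (152+146)/(381)
= 298/381 = 78.22%

78.22%


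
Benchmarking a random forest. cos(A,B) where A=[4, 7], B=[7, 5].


A·B = 4·7 + 7·5 = 63
‖A‖ = √65 = 8.0623, ‖B‖ = √74 = 8.6023
cos = 63/(√65·√74) = 63/√4810 = 0.9084

0.9084


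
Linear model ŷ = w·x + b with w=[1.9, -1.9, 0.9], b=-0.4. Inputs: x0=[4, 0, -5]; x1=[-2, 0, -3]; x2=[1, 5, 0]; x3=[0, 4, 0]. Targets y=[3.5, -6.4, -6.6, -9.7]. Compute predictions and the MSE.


ŷ0 = (1.9)·(4) + (-1.9)·(0) + (0.9)·(-5) - 0.4 = 2.7
ŷ1 = (1.9)·(-2) + (-1.9)·(0) + (0.9)·(-3) - 0.4 = -6.9
ŷ2 = (1.9)·(1) + (-1.9)·(5) + (0.9)·(0) - 0.4 = -8.0
ŷ3 = (1.9)·(0) + (-1.9)·(4) + (0.9)·(0) - 0.4 = -8.0
errors² = [0.64, 0.25, 1.96, 2.89]
MSE = 5.7400/4 = 1.435

1.435


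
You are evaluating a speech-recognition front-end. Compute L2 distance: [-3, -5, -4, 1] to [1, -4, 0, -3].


d = √((-3-1)² + (-5+ 4)² + (-4-0)² + (1+ 3)²)
  = √(16 + 1 + 16 + 16)
  = √49 = 7.0

7.0


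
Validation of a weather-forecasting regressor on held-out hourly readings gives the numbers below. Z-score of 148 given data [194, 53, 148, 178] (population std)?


μ = 143.25, σ = 54.6597
z = (148 - 143.25)/54.6597 = 0.0869

0.0869


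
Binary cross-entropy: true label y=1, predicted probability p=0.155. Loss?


BCE = -[y·ln(p) + (1-y)·ln(1-p)]
= -1·ln(0.155) - 0
= -ln(0.155) = 1.8643

1.8643


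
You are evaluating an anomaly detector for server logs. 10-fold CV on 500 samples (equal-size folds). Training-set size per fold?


Fold size = 500/10 = 50
Training per fold = 500 - 50 = 450

450


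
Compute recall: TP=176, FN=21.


Recall = TP/(TP+FN)
= 176/(176+21)
= 176/197 = 89.34%

89.34%


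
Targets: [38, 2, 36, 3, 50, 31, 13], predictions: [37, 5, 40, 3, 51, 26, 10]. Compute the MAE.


Absolute errors: |38-37|=1, |2-5|=3, |36-40|=4, |3-3|=0, |50-51|=1, |31-26|=5, |13-10|=3
Sum = 17
MAE = 17/7 = 17/7

17/7


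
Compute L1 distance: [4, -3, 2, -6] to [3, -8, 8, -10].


d = |4-3| + |-3+ 8| + |2-8| + |-6+ 10|
  = 1 + 5 + 6 + 4
  = 16

16


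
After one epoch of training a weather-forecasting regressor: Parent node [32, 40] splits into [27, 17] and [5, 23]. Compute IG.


Parent = [32, 40], H_parent = 0.9911
H_left = 0.9624 (n=44), H_right = 0.6769 (n=28)
H_children = (44/72)·0.9624 + (28/72)·0.6769 = 0.8514
IG = 0.9911 - 0.8514 = 0.1397

0.1397


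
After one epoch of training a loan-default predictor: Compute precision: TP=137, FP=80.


Precision = TP/(TP+FP)
= 137/(137+80)
= 137/217 = 63.13%

63.13%


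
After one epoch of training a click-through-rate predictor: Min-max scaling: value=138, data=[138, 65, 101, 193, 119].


min=65, max=193
(138-65)/(193-65) = 73/128 = 0.5703

0.5703


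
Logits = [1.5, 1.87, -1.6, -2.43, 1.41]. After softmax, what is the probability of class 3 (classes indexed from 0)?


Exponentials: e^1.5=4.4817, e^1.87=6.4883, e^-1.6=0.2019, e^-2.43=0.088, e^1.41=4.096
Sum = 15.3559
Softmax = [0.2919, 0.4225, 0.0131, 0.0057, 0.2667]
p[3] = 0.088/15.3559 = 0.0057

0.0057


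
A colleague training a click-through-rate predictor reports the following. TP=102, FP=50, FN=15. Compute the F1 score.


Precision = 102/152 = 0.6711
Recall = 102/117 = 0.8718
F1 = 2·P·R/(P+R) = 2·TP/(2·TP+FP+FN) = 204/(204+50+15) = 204/269 = 0.7584

0.7584


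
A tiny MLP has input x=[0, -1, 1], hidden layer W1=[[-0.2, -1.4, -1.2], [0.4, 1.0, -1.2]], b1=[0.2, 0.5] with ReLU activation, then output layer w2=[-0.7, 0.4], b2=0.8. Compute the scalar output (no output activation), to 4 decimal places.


z1[0] = (-0.2)·(0) + (-1.4)·(-1) + (-1.2)·(1) + 0.2 = 0.4
z1[1] = (0.4)·(0) + (1.0)·(-1) + (-1.2)·(1) + 0.5 = -1.7
h = ReLU(z1) = [0.4, 0.0]
output = (-0.7)·(0.4) + (0.4)·(0.0) + 0.8 = 0.52

0.52


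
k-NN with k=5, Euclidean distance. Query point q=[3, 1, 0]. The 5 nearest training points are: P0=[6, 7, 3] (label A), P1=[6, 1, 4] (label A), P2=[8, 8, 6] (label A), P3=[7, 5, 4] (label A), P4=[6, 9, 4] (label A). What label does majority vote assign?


d(q,P0) = 7.3485  (label A)
d(q,P1) = 5.0  (label A)
d(q,P2) = 10.4881  (label A)
d(q,P3) = 6.9282  (label A)
d(q,P4) = 9.434  (label A)
Votes: A=5, B=0
Majority → A

A


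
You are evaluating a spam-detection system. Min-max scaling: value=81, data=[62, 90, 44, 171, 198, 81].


min=44, max=198
(81-44)/(198-44) = 37/154 = 0.2403

0.2403


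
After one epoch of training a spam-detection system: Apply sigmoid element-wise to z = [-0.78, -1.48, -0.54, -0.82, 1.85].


σ(-0.78) = 1/(1+e^0.78) = 0.3143
σ(-1.48) = 1/(1+e^1.48) = 0.1854
σ(-0.54) = 1/(1+e^0.54) = 0.3682
σ(-0.82) = 1/(1+e^0.82) = 0.3058
σ(1.85) = 1/(1+e^-1.85) = 0.8641
result = [0.3143, 0.1854, 0.3682, 0.3058, 0.8641]

[0.3143, 0.1854, 0.3682, 0.3058, 0.8641]


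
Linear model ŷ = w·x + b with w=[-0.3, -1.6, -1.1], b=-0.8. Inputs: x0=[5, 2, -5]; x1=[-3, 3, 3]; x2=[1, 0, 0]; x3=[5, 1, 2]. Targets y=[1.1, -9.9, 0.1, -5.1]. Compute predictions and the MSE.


ŷ0 = (-0.3)·(5) + (-1.6)·(2) + (-1.1)·(-5) - 0.8 = -0.0
ŷ1 = (-0.3)·(-3) + (-1.6)·(3) + (-1.1)·(3) - 0.8 = -8.0
ŷ2 = (-0.3)·(1) + (-1.6)·(0) + (-1.1)·(0) - 0.8 = -1.1
ŷ3 = (-0.3)·(5) + (-1.6)·(1) + (-1.1)·(2) - 0.8 = -6.1
errors² = [1.21, 3.61, 1.44, 1.0]
MSE = 7.2600/4 = 1.815

1.815


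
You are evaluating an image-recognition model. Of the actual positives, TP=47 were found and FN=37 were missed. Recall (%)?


Recall = TP/(TP+FN)
= 47/(47+37)
= 47/84 = 55.95%

55.95%


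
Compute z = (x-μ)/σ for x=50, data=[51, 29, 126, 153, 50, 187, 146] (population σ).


μ = 106, σ = 57.1464
z = (50 - 106)/57.1464 = -0.9799

-0.9799


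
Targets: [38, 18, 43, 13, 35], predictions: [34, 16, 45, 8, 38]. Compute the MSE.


Squared errors: (38-34)²=16, (18-16)²=4, (43-45)²=4, (13-8)²=25, (35-38)²=9
Sum = 58
MSE = 58/5 = 58/5

58/5


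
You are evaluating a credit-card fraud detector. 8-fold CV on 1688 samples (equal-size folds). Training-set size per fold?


Fold size = 1688/8 = 211
Training per fold = 1688 - 211 = 1477

1477


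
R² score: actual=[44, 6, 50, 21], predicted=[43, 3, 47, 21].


ȳ = 30.25
SS_res = Σ(y-ŷ)² = 19
SS_tot = Σ(y-ȳ)² = 1252.75
R² = 1 - SS_res/SS_tot = 1 - 0.0152 = 0.9848

0.9848


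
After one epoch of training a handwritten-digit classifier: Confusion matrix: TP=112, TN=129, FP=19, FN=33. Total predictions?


Total = TP + TN + FP + FN
= 112 + 129 + 19 + 33
= 293
(Predicted positive: 131, predicted negative: 162)

293


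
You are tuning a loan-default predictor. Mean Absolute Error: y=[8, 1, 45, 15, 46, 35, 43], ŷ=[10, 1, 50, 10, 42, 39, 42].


Absolute errors: |8-10|=2, |1-1|=0, |45-50|=5, |15-10|=5, |46-42|=4, |35-39|=4, |43-42|=1
Sum = 21
MAE = 21/7 = 3

3


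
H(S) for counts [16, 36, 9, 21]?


Probabilities: [16/82, 36/82, 9/82, 21/82] ≈ [0.1951, 0.439, 0.1098, 0.2561]
H = -((16/82)·log₂(16/82) + (36/82)·log₂(36/82) + (9/82)·log₂(9/82) + (21/82)·log₂(21/82))
  = 1.8346 bits

1.8346 bits


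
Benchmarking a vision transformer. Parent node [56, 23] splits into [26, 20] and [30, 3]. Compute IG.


Parent = [56, 23], H_parent = 0.8702
H_left = 0.9877 (n=46), H_right = 0.4395 (n=33)
H_children = (46/79)·0.9877 + (33/79)·0.4395 = 0.7587
IG = 0.8702 - 0.7587 = 0.1115

0.1115


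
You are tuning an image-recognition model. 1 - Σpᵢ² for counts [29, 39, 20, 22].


Probabilities: [29/110, 39/110, 20/110, 22/110] ≈ [0.2636, 0.3545, 0.1818, 0.2]
Σpᵢ² = (841 + 1521 + 400 + 484)/110² = 3246/12100
Gini = 1 - Σpᵢ² = 1 - 3246/12100 = 0.7317

0.7317


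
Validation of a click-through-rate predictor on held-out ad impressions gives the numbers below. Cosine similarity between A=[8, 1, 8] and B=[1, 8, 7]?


A·B = 8·1 + 1·8 + 8·7 = 72
‖A‖ = √129 = 11.3578, ‖B‖ = √114 = 10.6771
cos = 72/(√129·√114) = 72/√14706 = 0.5937

0.5937


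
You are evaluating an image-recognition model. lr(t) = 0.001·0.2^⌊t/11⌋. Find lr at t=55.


n_drops = ⌊55/11⌋ = 5
lr = 0.001·0.2^5 = 0.001·0.00032 = 0.00000032

0.00000032


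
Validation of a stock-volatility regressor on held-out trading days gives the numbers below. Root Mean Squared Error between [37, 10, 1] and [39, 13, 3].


MSE = 17/3 = 5.6667
RMSE = √(17/3) = 2.3805

2.3805


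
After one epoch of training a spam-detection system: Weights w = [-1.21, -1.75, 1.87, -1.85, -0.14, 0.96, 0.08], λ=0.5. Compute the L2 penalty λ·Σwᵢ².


‖w‖₂² = (-1.21)² + (-1.75)² + (1.87)² + (-1.85)² + (-0.14)² + (0.96)² + (0.08)²
     = 1.4641 + 3.0625 + 3.4969 + 3.4225 + 0.0196 + 0.9216 + 0.0064
     = 12.3936
λ·‖w‖₂² = 0.5·12.3936 = 6.1968

6.1968


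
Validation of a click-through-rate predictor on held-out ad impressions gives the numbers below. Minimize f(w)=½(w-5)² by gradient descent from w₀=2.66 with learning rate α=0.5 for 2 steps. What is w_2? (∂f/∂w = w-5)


step 1: grad = 2.66-5 = -2.34; w = 2.66 - 0.5·(-2.34) = 3.83
step 2: grad = 3.83-5 = -1.17; w = 3.83 - 0.5·(-1.17) = 4.415

4.415


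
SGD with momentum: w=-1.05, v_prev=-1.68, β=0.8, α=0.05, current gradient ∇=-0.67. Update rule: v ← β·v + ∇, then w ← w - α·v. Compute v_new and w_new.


v_new = 0.8·-1.68 - 0.67 = -1.344 - 0.67 = -2.014
w_new = -1.05 - 0.05·-2.014 = -1.05 + 0.1007 = -0.9493

v_new=-2.014, w_new=-0.9493


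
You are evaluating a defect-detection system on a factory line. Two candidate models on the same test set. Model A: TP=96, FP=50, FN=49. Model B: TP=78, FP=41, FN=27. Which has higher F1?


Model A: P=96/146=0.6575, R=96/145=0.6621, F1=2PR/(P+R)=2TP/(2TP+FP+FN)=192/291=0.6598
Model B: P=78/119=0.6555, R=78/105=0.7429, F1=2PR/(P+R)=2TP/(2TP+FP+FN)=156/224=0.6964
0.6598 < 0.6964 → Model B

Model B


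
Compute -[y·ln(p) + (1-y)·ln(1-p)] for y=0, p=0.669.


BCE = -[y·ln(p) + (1-y)·ln(1-p)]
= -0 - 1·ln(1-0.669)
= -ln(0.331) = 1.1056

1.1056


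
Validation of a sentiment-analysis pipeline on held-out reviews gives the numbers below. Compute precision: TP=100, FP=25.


Precision = TP/(TP+FP)
= 100/(100+25)
= 100/125 = 80.0%

80.0%


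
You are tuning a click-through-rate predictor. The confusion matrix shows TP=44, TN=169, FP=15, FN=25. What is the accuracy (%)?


Accuracy = (TP+TN)/(TP+TN+FP+FN)
= (44+169)/(253)
= 213/253 = 84.19%

84.19%


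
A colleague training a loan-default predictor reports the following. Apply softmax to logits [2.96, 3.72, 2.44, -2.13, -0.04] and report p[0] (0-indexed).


Exponentials: e^2.96=19.298, e^3.72=41.2644, e^2.44=11.473, e^-2.13=0.1188, e^-0.04=0.9608
Sum = 73.115
Softmax = [0.2639, 0.5644, 0.1569, 0.0016, 0.0131]
p[0] = 19.298/73.115 = 0.2639

0.2639


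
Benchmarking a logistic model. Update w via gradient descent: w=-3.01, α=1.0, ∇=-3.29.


w_new = w - α·∇
= -3.01 - 1.0·-3.29
= -3.01 + 3.29
= 0.28

0.28


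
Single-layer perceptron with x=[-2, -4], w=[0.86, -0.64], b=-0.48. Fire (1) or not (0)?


z = (-2)·(0.86) + (-4)·(-0.64) - 0.48
  = 0.36
step(z) = 1 (z≥0)

1


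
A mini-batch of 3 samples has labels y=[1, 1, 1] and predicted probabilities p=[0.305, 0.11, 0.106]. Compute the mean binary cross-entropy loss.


L[0] = -ln(0.305) = 1.1874
L[1] = -ln(0.11) = 2.2073
L[2] = -ln(0.106) = 2.2443
mean = (1.1874 + 2.2073 + 2.2443)/3 = 1.8797

1.8797


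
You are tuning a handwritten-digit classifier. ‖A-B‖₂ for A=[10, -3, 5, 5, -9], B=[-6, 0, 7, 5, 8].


d = √((10+ 6)² + (-3-0)² + (5-7)² + (5-5)² + (-9-8)²)
  = √(256 + 9 + 4 + 0 + 289)
  = √558 = 23.622

23.622


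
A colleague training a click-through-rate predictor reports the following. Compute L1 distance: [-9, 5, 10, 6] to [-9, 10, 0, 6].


d = |-9+ 9| + |5-10| + |10-0| + |6-6|
  = 0 + 5 + 10 + 0
  = 15

15


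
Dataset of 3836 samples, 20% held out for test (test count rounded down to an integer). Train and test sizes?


Test = ⌊3836·20/100⌋ = 767
Train = 3836 - 767 = 3069

Train: 3069, Test: 767


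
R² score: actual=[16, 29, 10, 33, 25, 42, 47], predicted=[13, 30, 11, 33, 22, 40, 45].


ȳ = 28.8571
SS_res = Σ(y-ŷ)² = 28
SS_tot = Σ(y-ȳ)² = 1054.86
R² = 1 - SS_res/SS_tot = 1 - 0.0265 = 0.9735

0.9735


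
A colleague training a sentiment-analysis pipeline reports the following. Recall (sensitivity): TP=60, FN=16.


Recall = TP/(TP+FN)
= 60/(60+16)
= 60/76 = 78.95%

78.95%


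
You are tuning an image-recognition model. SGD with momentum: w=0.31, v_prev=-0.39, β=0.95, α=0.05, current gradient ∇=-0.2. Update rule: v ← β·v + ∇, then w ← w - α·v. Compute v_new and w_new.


v_new = 0.95·-0.39 - 0.2 = -0.3705 - 0.2 = -0.5705
w_new = 0.31 - 0.05·-0.5705 = 0.31 + 0.028525 = 0.338525

v_new=-0.5705, w_new=0.338525


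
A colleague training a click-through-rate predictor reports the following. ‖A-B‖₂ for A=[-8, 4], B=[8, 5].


d = √((-8-8)² + (4-5)²)
  = √(256 + 1)
  = √257 = 16.0312

16.0312


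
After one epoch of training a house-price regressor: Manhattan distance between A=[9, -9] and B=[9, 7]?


d = |9-9| + |-9-7|
  = 0 + 16
  = 16

16


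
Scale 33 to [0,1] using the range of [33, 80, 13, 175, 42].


min=13, max=175
(33-13)/(175-13) = 20/162 = 0.1235

0.1235


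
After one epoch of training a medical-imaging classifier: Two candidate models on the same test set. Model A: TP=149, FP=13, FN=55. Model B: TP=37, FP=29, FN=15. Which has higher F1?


Model A: P=149/162=0.9198, R=149/204=0.7304, F1=2PR/(P+R)=2TP/(2TP+FP+FN)=298/366=0.8142
Model B: P=37/66=0.5606, R=37/52=0.7115, F1=2PR/(P+R)=2TP/(2TP+FP+FN)=74/118=0.6271
0.8142 > 0.6271 → Model A

Model A


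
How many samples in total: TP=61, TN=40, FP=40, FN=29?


Total = TP + TN + FP + FN
= 61 + 40 + 40 + 29
= 170
(Predicted positive: 101, predicted negative: 69)

170


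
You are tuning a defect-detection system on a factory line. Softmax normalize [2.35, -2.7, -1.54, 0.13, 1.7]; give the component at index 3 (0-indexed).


Exponentials: e^2.35=10.4856, e^-2.7=0.0672, e^-1.54=0.2144, e^0.13=1.1388, e^1.7=5.4739
Sum = 17.3799
Softmax = [0.6033, 0.0039, 0.0123, 0.0655, 0.315]
p[3] = 1.1388/17.3799 = 0.0655

0.0655


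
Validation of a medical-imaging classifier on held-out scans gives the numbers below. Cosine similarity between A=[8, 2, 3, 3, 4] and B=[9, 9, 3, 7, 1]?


A·B = 8·9 + 2·9 + 3·3 + 3·7 + 4·1 = 124
‖A‖ = √102 = 10.0995, ‖B‖ = √221 = 14.8661
cos = 124/(√102·√221) = 124/√22542 = 0.8259

0.8259


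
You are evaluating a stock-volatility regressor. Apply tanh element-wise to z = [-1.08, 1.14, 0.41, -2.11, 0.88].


tanh(-1.08) = -0.7932
tanh(1.14) = 0.8144
tanh(0.41) = 0.3885
tanh(-2.11) = -0.971
tanh(0.88) = 0.7064
result = [-0.7932, 0.8144, 0.3885, -0.971, 0.7064]

[-0.7932, 0.8144, 0.3885, -0.971, 0.7064]


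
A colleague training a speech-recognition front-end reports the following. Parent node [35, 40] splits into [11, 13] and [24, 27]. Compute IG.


Parent = [35, 40], H_parent = 0.9968
H_left = 0.995 (n=24), H_right = 0.9975 (n=51)
H_children = (24/75)·0.995 + (51/75)·0.9975 = 0.9967
IG = 0.9968 - 0.9967 = 0.0001

0.0001


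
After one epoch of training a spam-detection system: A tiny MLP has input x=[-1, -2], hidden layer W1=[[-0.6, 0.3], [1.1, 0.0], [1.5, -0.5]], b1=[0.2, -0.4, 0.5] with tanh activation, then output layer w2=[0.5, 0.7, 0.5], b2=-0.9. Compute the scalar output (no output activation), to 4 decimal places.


z1[0] = (-0.6)·(-1) + (0.3)·(-2) + 0.2 = 0.2
z1[1] = (1.1)·(-1) + (0.0)·(-2) - 0.4 = -1.5
z1[2] = (1.5)·(-1) + (-0.5)·(-2) + 0.5 = 0.0
h = tanh(z1) = [0.1974, -0.9051, 0.0]
output = (0.5)·(0.1974) + (0.7)·(-0.9051) + (0.5)·(0.0) - 0.9 = -1.4349

-1.4349


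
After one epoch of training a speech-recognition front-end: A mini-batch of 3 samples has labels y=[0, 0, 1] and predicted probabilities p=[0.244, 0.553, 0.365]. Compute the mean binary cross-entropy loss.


L[0] = -ln(1-0.244) = -ln(0.756) = 0.2797
L[1] = -ln(1-0.553) = -ln(0.447) = 0.8052
L[2] = -ln(0.365) = 1.0079
mean = (0.2797 + 0.8052 + 1.0079)/3 = 0.6976

0.6976


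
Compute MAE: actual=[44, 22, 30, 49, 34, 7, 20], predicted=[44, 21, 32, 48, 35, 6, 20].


Absolute errors: |44-44|=0, |22-21|=1, |30-32|=2, |49-48|=1, |34-35|=1, |7-6|=1, |20-20|=0
Sum = 6
MAE = 6/7 = 6/7

6/7


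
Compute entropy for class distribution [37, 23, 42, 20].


Probabilities: [37/122, 23/122, 42/122, 20/122] ≈ [0.3033, 0.1885, 0.3443, 0.1639]
H = -((37/122)·log₂(37/122) + (23/122)·log₂(23/122) + (42/122)·log₂(42/122) + (20/122)·log₂(20/122))
  = 1.9331 bits

1.9331 bits


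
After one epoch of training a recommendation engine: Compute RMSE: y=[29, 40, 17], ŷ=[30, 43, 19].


MSE = 14/3 = 4.6667
RMSE = √(14/3) = 2.1602

2.1602


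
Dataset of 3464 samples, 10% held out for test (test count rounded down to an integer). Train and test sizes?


Test = ⌊3464·10/100⌋ = 346
Train = 3464 - 346 = 3118

Train: 3118, Test: 346


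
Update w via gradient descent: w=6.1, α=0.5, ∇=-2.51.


w_new = w - α·∇
= 6.1 - 0.5·-2.51
= 6.1 + 1.255
= 7.355

7.355


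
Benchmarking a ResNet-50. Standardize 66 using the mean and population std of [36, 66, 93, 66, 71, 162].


μ = 82.3333, σ = 39.3051
z = (66 - 82.3333)/39.3051 = -0.4156

-0.4156


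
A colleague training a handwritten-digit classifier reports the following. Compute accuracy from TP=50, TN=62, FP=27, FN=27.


Accuracy = (TP+TN)/(TP+TN+FP+FN)
= (50+62)/(166)
= 112/166 = 67.47%

67.47%
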